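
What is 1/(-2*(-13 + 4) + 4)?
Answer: 1/22 ≈ 0.045455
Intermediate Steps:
1/(-2*(-13 + 4) + 4) = 1/(-2*(-9) + 4) = 1/(18 + 4) = 1/22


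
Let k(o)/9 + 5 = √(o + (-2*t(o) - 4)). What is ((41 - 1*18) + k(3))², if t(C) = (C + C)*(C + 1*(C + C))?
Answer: (22 - 9*I*√109)² ≈ -8345.0 - 4134.4*I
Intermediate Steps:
t(C) = 6*C² (t(C) = (2*C)*(C + 1*(2*C)) = (2*C)*(C + 2*C) = (2*C)*(3*C) = 6*C²)
k(o) = -45 + 9*√(-4 + o - 12*o²) (k(o) = -45 + 9*√(o + (-12*o² - 4)) = -45 + 9*√(o + (-4 - 12*o²)) = -45 + 9*√(-4 + o - 12*o²))
((41 - 1*18) + k(3))² = ((41 - 1*18) + (-45 + 9*√(-4 + 3 - 12*3²)))² = ((41 - 18) + (-45 + 9*√(-4 + 3 - 12*9)))² = (23 + (-45 + 9*√(-4 + 3 - 108)))² = (23 + (-45 + 9*√(-109)))² = (23 + (-45 + 9*(I*√109)))² = (23 + (-45 + 9*I*√109))² = (-22 + 9*I*√109)²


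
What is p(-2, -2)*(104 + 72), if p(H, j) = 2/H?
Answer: -176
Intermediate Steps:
p(-2, -2)*(104 + 72) = (2/(-2))*(104 + 72) = (2*(-½))*176 = -1*176 = -176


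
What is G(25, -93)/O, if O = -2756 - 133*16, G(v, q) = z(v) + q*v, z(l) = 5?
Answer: 580/1221 ≈ 0.47502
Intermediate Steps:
G(v, q) = 5 + q*v
O = -4884 (O = -2756 - 1*2128 = -2756 - 2128 = -4884)
G(25, -93)/O = (5 - 93*25)/(-4884) = (5 - 2325)*(-1/4884) = -2320*(-1/4884) = 580/1221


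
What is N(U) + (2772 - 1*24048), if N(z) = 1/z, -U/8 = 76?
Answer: -12935809/608 ≈ -21276.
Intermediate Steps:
U = -608 (U = -8*76 = -608)
N(U) + (2772 - 1*24048) = 1/(-608) + (2772 - 1*24048) = -1/608 + (2772 - 24048) = -1/608 - 21276 = -12935809/608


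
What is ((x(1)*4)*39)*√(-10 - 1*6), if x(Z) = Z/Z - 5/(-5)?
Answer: 1248*I ≈ 1248.0*I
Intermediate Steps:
x(Z) = 2 (x(Z) = 1 - 5*(-⅕) = 1 + 1 = 2)
((x(1)*4)*39)*√(-10 - 1*6) = ((2*4)*39)*√(-10 - 1*6) = (8*39)*√(-10 - 6) = 312*√(-16) = 312*(4*I) = 1248*I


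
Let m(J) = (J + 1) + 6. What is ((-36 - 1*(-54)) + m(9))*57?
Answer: 1938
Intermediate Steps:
m(J) = 7 + J (m(J) = (1 + J) + 6 = 7 + J)
((-36 - 1*(-54)) + m(9))*57 = ((-36 - 1*(-54)) + (7 + 9))*57 = ((-36 + 54) + 16)*57 = (18 + 16)*57 = 34*57 = 1938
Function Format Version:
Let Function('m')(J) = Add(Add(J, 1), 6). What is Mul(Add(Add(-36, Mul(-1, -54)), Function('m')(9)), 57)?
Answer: 1938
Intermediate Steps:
Function('m')(J) = Add(7, J) (Function('m')(J) = Add(Add(1, J), 6) = Add(7, J))
Mul(Add(Add(-36, Mul(-1, -54)), Function('m')(9)), 57) = Mul(Add(Add(-36, Mul(-1, -54)), Add(7, 9)), 57) = Mul(Add(Add(-36, 54), 16), 57) = Mul(Add(18, 16), 57) = Mul(34, 57) = 1938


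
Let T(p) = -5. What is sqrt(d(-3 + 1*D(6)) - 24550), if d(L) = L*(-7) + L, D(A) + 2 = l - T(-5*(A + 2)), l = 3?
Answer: 2*I*sqrt(6142) ≈ 156.74*I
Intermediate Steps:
D(A) = 6 (D(A) = -2 + (3 - 1*(-5)) = -2 + (3 + 5) = -2 + 8 = 6)
d(L) = -6*L (d(L) = -7*L + L = -6*L)
sqrt(d(-3 + 1*D(6)) - 24550) = sqrt(-6*(-3 + 1*6) - 24550) = sqrt(-6*(-3 + 6) - 24550) = sqrt(-6*3 - 24550) = sqrt(-18 - 24550) = sqrt(-24568) = 2*I*sqrt(6142)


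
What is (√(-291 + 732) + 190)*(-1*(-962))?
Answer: 202982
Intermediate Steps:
(√(-291 + 732) + 190)*(-1*(-962)) = (√441 + 190)*962 = (21 + 190)*962 = 211*962 = 202982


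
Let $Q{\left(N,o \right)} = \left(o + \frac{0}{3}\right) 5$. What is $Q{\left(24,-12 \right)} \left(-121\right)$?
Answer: $7260$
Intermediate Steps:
$Q{\left(N,o \right)} = 5 o$ ($Q{\left(N,o \right)} = \left(o + 0 \cdot \frac{1}{3}\right) 5 = \left(o + 0\right) 5 = o 5 = 5 o$)
$Q{\left(24,-12 \right)} \left(-121\right) = 5 \left(-12\right) \left(-121\right) = \left(-60\right) \left(-121\right) = 7260$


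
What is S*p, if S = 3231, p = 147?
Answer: 474957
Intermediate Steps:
S*p = 3231*147 = 474957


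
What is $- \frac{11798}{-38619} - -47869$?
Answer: $\frac{1848664709}{38619} \approx 47869.0$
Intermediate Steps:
$- \frac{11798}{-38619} - -47869 = \left(-11798\right) \left(- \frac{1}{38619}\right) + 47869 = \frac{11798}{38619} + 47869 = \frac{1848664709}{38619}$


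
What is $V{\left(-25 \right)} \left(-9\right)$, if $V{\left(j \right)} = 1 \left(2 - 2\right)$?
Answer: $0$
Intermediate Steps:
$V{\left(j \right)} = 0$ ($V{\left(j \right)} = 1 \cdot 0 = 0$)
$V{\left(-25 \right)} \left(-9\right) = 0 \left(-9\right) = 0$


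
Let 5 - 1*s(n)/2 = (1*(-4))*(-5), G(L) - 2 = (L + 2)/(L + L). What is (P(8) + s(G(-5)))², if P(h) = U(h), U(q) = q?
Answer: 484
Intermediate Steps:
P(h) = h
G(L) = 2 + (2 + L)/(2*L) (G(L) = 2 + (L + 2)/(L + L) = 2 + (2 + L)/((2*L)) = 2 + (2 + L)*(1/(2*L)) = 2 + (2 + L)/(2*L))
s(n) = -30 (s(n) = 10 - 2*1*(-4)*(-5) = 10 - (-8)*(-5) = 10 - 2*20 = 10 - 40 = -30)
(P(8) + s(G(-5)))² = (8 - 30)² = (-22)² = 484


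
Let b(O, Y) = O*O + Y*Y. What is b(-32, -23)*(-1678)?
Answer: -2605934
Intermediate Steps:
b(O, Y) = O² + Y²
b(-32, -23)*(-1678) = ((-32)² + (-23)²)*(-1678) = (1024 + 529)*(-1678) = 1553*(-1678) = -2605934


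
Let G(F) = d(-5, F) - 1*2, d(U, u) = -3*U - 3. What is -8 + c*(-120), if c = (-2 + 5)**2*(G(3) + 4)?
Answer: -15128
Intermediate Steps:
d(U, u) = -3 - 3*U
G(F) = 10 (G(F) = (-3 - 3*(-5)) - 1*2 = (-3 + 15) - 2 = 12 - 2 = 10)
c = 126 (c = (-2 + 5)**2*(10 + 4) = 3**2*14 = 9*14 = 126)
-8 + c*(-120) = -8 + 126*(-120) = -8 - 15120 = -15128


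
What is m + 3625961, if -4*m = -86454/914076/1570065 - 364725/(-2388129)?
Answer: 16149988631608769373327/4453988556872680 ≈ 3.6260e+6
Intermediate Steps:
m = -170057850272153/4453988556872680 (m = -(-86454/914076/1570065 - 364725/(-2388129))/4 = -(-86454*1/914076*(1/1570065) - 364725*(-1/2388129))/4 = -(-4803/50782*1/1570065 + 121575/796043)/4 = -(-1601/26577013610 + 121575/796043)/4 = -¼*170057850272153/1113497139218170 = -170057850272153/4453988556872680 ≈ -0.038181)
m + 3625961 = -170057850272153/4453988556872680 + 3625961 = 16149988631608769373327/4453988556872680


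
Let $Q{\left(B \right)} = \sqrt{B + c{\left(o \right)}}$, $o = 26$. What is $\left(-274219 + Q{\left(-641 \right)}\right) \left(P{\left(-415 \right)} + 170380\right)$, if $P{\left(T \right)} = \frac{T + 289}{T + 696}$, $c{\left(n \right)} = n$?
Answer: $- \frac{13128688183226}{281} + \frac{47876654 i \sqrt{615}}{281} \approx -4.6721 \cdot 10^{10} + 4.2253 \cdot 10^{6} i$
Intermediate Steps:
$P{\left(T \right)} = \frac{289 + T}{696 + T}$
$Q{\left(B \right)} = \sqrt{26 + B}$ ($Q{\left(B \right)} = \sqrt{B + 26} = \sqrt{26 + B}$)
$\left(-274219 + Q{\left(-641 \right)}\right) \left(P{\left(-415 \right)} + 170380\right) = \left(-274219 + \sqrt{26 - 641}\right) \left(\frac{289 - 415}{696 - 415} + 170380\right) = \left(-274219 + \sqrt{-615}\right) \left(\frac{1}{281} \left(-126\right) + 170380\right) = \left(-274219 + i \sqrt{615}\right) \left(\frac{1}{281} \left(-126\right) + 170380\right) = \left(-274219 + i \sqrt{615}\right) \left(- \frac{126}{281} + 170380\right) = \left(-274219 + i \sqrt{615}\right) \frac{47876654}{281} = - \frac{13128688183226}{281} + \frac{47876654 i \sqrt{615}}{281}$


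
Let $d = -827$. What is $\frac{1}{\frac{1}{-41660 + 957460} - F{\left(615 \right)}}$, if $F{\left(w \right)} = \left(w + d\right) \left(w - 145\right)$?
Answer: $\frac{915800}{91250312001} \approx 1.0036 \cdot 10^{-5}$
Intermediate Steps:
$F{\left(w \right)} = \left(-827 + w\right) \left(-145 + w\right)$ ($F{\left(w \right)} = \left(w - 827\right) \left(w - 145\right) = \left(-827 + w\right) \left(-145 + w\right)$)
$\frac{1}{\frac{1}{-41660 + 957460} - F{\left(615 \right)}} = \frac{1}{\frac{1}{-41660 + 957460} - \left(119915 + 615^{2} - 597780\right)} = \frac{1}{\frac{1}{915800} - \left(119915 + 378225 - 597780\right)} = \frac{1}{\frac{1}{915800} - -99640} = \frac{1}{\frac{1}{915800} + 99640} = \frac{1}{\frac{91250312001}{915800}} = \frac{915800}{91250312001}$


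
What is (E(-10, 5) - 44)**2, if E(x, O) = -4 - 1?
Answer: 2401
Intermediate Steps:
E(x, O) = -5
(E(-10, 5) - 44)**2 = (-5 - 44)**2 = (-49)**2 = 2401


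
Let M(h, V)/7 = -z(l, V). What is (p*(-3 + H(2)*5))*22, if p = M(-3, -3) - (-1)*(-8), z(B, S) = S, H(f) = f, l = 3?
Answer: 2002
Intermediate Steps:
M(h, V) = -7*V (M(h, V) = 7*(-V) = -7*V)
p = 13 (p = -7*(-3) - (-1)*(-8) = 21 - 1*8 = 21 - 8 = 13)
(p*(-3 + H(2)*5))*22 = (13*(-3 + 2*5))*22 = (13*(-3 + 10))*22 = (13*7)*22 = 91*22 = 2002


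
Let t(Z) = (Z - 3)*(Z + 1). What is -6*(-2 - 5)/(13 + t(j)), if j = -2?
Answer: 7/3 ≈ 2.3333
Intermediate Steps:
t(Z) = (1 + Z)*(-3 + Z) (t(Z) = (-3 + Z)*(1 + Z) = (1 + Z)*(-3 + Z))
-6*(-2 - 5)/(13 + t(j)) = -6*(-2 - 5)/(13 + (-3 + (-2)**2 - 2*(-2))) = -(-42)/(13 + (-3 + 4 + 4)) = -(-42)/(13 + 5) = -(-42)/18 = -6*(-7/18) = 7/3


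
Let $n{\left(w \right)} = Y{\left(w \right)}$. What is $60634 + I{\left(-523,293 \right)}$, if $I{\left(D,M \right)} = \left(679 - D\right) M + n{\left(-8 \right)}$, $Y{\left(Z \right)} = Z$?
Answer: $412812$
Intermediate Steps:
$n{\left(w \right)} = w$
$I{\left(D,M \right)} = -8 + M \left(679 - D\right)$ ($I{\left(D,M \right)} = \left(679 - D\right) M - 8 = M \left(679 - D\right) - 8 = -8 + M \left(679 - D\right)$)
$60634 + I{\left(-523,293 \right)} = 60634 - \left(-198939 - 153239\right) = 60634 + \left(-8 + 198947 + 153239\right) = 60634 + 352178 = 412812$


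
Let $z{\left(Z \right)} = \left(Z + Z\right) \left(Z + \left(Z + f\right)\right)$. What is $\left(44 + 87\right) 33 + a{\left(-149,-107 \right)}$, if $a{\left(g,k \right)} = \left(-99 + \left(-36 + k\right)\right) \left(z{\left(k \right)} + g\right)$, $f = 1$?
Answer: $-10990463$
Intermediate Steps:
$z{\left(Z \right)} = 2 Z \left(1 + 2 Z\right)$ ($z{\left(Z \right)} = \left(Z + Z\right) \left(Z + \left(Z + 1\right)\right) = 2 Z \left(Z + \left(1 + Z\right)\right) = 2 Z \left(1 + 2 Z\right)$)
$a{\left(g,k \right)} = \left(-135 + k\right) \left(g + 2 k \left(1 + 2 k\right)\right)$ ($a{\left(g,k \right)} = \left(-99 + \left(-36 + k\right)\right) \left(2 k \left(1 + 2 k\right) + g\right) = \left(-135 + k\right) \left(g + 2 k \left(1 + 2 k\right)\right)$)
$\left(44 + 87\right) 33 + a{\left(-149,-107 \right)} = \left(44 + 87\right) 33 - \left(-64948 + 4900172 + 6159562\right) = 131 \cdot 33 + \left(\left(-538\right) 11449 + 28890 + 20115 + 4 \left(-1225043\right) + 15943\right) = 4323 + \left(-6159562 + 28890 + 20115 - 4900172 + 15943\right) = 4323 - 10994786 = -10990463$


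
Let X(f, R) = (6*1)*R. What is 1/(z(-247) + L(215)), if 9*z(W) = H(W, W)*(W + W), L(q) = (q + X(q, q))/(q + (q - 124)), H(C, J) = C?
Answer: 306/4150117 ≈ 7.3733e-5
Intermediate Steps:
X(f, R) = 6*R
L(q) = 7*q/(-124 + 2*q) (L(q) = (q + 6*q)/(q + (q - 124)) = (7*q)/(q + (-124 + q)) = (7*q)/(-124 + 2*q) = 7*q/(-124 + 2*q))
z(W) = 2*W**2/9 (z(W) = (W*(W + W))/9 = (W*(2*W))/9 = (2*W**2)/9 = 2*W**2/9)
1/(z(-247) + L(215)) = 1/((2/9)*(-247)**2 + (7/2)*215/(-62 + 215)) = 1/((2/9)*61009 + (7/2)*215/153) = 1/(122018/9 + (7/2)*215*(1/153)) = 1/(122018/9 + 1505/306) = 1/(4150117/306) = 306/4150117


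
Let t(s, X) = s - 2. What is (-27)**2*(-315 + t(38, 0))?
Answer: -203391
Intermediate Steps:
t(s, X) = -2 + s
(-27)**2*(-315 + t(38, 0)) = (-27)**2*(-315 + (-2 + 38)) = 729*(-315 + 36) = 729*(-279) = -203391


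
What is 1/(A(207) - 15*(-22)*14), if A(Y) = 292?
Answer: 1/4912 ≈ 0.00020358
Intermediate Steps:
1/(A(207) - 15*(-22)*14) = 1/(292 - 15*(-22)*14) = 1/(292 + 330*14) = 1/(292 + 4620) = 1/4912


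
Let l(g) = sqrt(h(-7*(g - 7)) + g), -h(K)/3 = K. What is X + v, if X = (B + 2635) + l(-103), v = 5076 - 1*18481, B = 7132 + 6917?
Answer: 3279 + I*sqrt(2413) ≈ 3279.0 + 49.122*I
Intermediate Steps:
B = 14049
h(K) = -3*K
v = -13405 (v = 5076 - 18481 = -13405)
l(g) = sqrt(-147 + 22*g) (l(g) = sqrt(-(-21)*(g - 7) + g) = sqrt(-(-21)*(-7 + g) + g) = sqrt(-3*(49 - 7*g) + g) = sqrt((-147 + 21*g) + g) = sqrt(-147 + 22*g))
X = 16684 + I*sqrt(2413) (X = (14049 + 2635) + sqrt(-147 + 22*(-103)) = 16684 + sqrt(-147 - 2266) = 16684 + sqrt(-2413) = 16684 + I*sqrt(2413) ≈ 16684.0 + 49.122*I)
X + v = (16684 + I*sqrt(2413)) - 13405 = 3279 + I*sqrt(2413)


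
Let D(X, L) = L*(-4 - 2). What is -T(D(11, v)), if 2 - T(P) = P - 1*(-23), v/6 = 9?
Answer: -303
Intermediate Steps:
v = 54 (v = 6*9 = 54)
D(X, L) = -6*L (D(X, L) = L*(-6) = -6*L)
T(P) = -21 - P (T(P) = 2 - (P - 1*(-23)) = 2 - (P + 23) = 2 - (23 + P) = 2 + (-23 - P) = -21 - P)
-T(D(11, v)) = -(-21 - (-6)*54) = -(-21 - 1*(-324)) = -(-21 + 324) = -1*303 = -303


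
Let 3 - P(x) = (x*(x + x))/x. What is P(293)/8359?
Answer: -583/8359 ≈ -0.069745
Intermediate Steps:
P(x) = 3 - 2*x (P(x) = 3 - x*(x + x)/x = 3 - x*(2*x)/x = 3 - 2*x²/x = 3 - 2*x)
P(293)/8359 = (3 - 2*293)/8359 = (3 - 586)*(1/8359) = -583*1/8359 = -583/8359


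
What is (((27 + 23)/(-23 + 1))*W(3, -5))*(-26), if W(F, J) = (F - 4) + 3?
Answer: 1300/11 ≈ 118.18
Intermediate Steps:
W(F, J) = -1 + F (W(F, J) = (-4 + F) + 3 = -1 + F)
(((27 + 23)/(-23 + 1))*W(3, -5))*(-26) = (((27 + 23)/(-23 + 1))*(-1 + 3))*(-26) = ((50/(-22))*2)*(-26) = ((50*(-1/22))*2)*(-26) = -25/11*2*(-26) = -50/11*(-26) = 1300/11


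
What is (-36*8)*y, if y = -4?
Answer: 1152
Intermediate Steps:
(-36*8)*y = -36*8*(-4) = -288*(-4) = 1152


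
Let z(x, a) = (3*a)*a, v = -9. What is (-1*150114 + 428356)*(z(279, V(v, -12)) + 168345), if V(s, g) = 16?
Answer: 47054339346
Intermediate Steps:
z(x, a) = 3*a²
(-1*150114 + 428356)*(z(279, V(v, -12)) + 168345) = (-1*150114 + 428356)*(3*16² + 168345) = (-150114 + 428356)*(3*256 + 168345) = 278242*(768 + 168345) = 278242*169113 = 47054339346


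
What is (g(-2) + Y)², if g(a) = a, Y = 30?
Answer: 784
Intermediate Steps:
(g(-2) + Y)² = (-2 + 30)² = 28² = 784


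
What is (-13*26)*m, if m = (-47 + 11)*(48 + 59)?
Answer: 1301976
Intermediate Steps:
m = -3852 (m = -36*107 = -3852)
(-13*26)*m = -13*26*(-3852) = -338*(-3852) = 1301976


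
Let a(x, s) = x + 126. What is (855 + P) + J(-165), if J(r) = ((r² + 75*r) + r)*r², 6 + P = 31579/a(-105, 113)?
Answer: 8395831033/21 ≈ 3.9980e+8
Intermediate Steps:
a(x, s) = 126 + x
P = 31453/21 (P = -6 + 31579/(126 - 105) = -6 + 31579/21 = 31453/21 ≈ 1497.8)
J(r) = r²*(r² + 76*r) (J(r) = (r² + 76*r)*r² = r²*(r² + 76*r))
(855 + P) + J(-165) = (855 + 31453/21) + (-165)³*(76 - 165) = 49408/21 - 4492125*(-89) = 49408/21 + 399799125 = 8395831033/21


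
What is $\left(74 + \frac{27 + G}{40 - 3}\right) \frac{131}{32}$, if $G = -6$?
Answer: $\frac{361429}{1184} \approx 305.26$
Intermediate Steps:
$\left(74 + \frac{27 + G}{40 - 3}\right) \frac{131}{32} = \left(74 + \frac{27 - 6}{40 - 3}\right) \frac{131}{32} = \left(74 + \frac{21}{37}\right) 131 \cdot \frac{1}{32} = \left(74 + 21 \cdot \frac{1}{37}\right) \frac{131}{32} = \left(74 + \frac{21}{37}\right) \frac{131}{32} = \frac{2759}{37} \cdot \frac{131}{32} = \frac{361429}{1184}$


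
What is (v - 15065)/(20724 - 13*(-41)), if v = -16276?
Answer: -31341/21257 ≈ -1.4744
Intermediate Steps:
(v - 15065)/(20724 - 13*(-41)) = (-16276 - 15065)/(20724 - 13*(-41)) = -31341/(20724 + 533) = -31341/21257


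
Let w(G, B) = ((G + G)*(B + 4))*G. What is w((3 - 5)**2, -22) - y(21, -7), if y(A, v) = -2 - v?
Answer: -581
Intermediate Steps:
w(G, B) = 2*G**2*(4 + B) (w(G, B) = ((2*G)*(4 + B))*G = (2*G*(4 + B))*G = 2*G**2*(4 + B))
w((3 - 5)**2, -22) - y(21, -7) = 2*((3 - 5)**2)**2*(4 - 22) - (-2 - 1*(-7)) = 2*((-2)**2)**2*(-18) - (-2 + 7) = 2*4**2*(-18) - 1*5 = 2*16*(-18) - 5 = -576 - 5 = -581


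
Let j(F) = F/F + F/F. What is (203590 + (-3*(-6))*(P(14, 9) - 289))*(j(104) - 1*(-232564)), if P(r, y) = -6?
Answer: 46113186480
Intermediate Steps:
j(F) = 2 (j(F) = 1 + 1 = 2)
(203590 + (-3*(-6))*(P(14, 9) - 289))*(j(104) - 1*(-232564)) = (203590 + (-3*(-6))*(-6 - 289))*(2 - 1*(-232564)) = (203590 + 18*(-295))*(2 + 232564) = (203590 - 5310)*232566 = 198280*232566 = 46113186480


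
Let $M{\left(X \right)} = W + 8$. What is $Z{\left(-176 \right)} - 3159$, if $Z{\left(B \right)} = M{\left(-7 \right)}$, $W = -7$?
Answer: $-3158$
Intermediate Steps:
$M{\left(X \right)} = 1$ ($M{\left(X \right)} = -7 + 8 = 1$)
$Z{\left(B \right)} = 1$
$Z{\left(-176 \right)} - 3159 = 1 - 3159 = -3158$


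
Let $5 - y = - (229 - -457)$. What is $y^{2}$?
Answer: $477481$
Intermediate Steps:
$y = 691$ ($y = 5 - - (229 - -457) = 5 - - (229 + 457) = 5 - \left(-1\right) 686 = 5 - -686 = 5 + 686 = 691$)
$y^{2} = 691^{2} = 477481$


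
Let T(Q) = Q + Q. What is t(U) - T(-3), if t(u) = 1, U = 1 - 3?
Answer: 7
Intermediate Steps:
U = -2
T(Q) = 2*Q
t(U) - T(-3) = 1 - 2*(-3) = 1 - 1*(-6) = 1 + 6 = 7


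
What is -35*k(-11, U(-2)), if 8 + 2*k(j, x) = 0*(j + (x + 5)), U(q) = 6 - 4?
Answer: 140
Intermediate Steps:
U(q) = 2
k(j, x) = -4 (k(j, x) = -4 + (0*(j + (x + 5)))/2 = -4 + (0*(j + (5 + x)))/2 = -4 + (0*(5 + j + x))/2 = -4 + (½)*0 = -4 + 0 = -4)
-35*k(-11, U(-2)) = -35*(-4) = 140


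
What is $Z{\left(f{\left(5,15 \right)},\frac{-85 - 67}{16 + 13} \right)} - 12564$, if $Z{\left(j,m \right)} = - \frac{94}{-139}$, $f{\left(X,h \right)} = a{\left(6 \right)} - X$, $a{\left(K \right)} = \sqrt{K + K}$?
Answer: $- \frac{1746302}{139} \approx -12563.0$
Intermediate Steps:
$a{\left(K \right)} = \sqrt{2} \sqrt{K}$ ($a{\left(K \right)} = \sqrt{2 K} = \sqrt{2} \sqrt{K}$)
$f{\left(X,h \right)} = - X + 2 \sqrt{3}$ ($f{\left(X,h \right)} = \sqrt{2} \sqrt{6} - X = 2 \sqrt{3} - X = - X + 2 \sqrt{3}$)
$Z{\left(j,m \right)} = \frac{94}{139}$ ($Z{\left(j,m \right)} = \left(-94\right) \left(- \frac{1}{139}\right) = \frac{94}{139}$)
$Z{\left(f{\left(5,15 \right)},\frac{-85 - 67}{16 + 13} \right)} - 12564 = \frac{94}{139} - 12564 = - \frac{1746302}{139}$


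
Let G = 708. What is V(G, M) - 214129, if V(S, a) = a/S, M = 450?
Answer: -25267147/118 ≈ -2.1413e+5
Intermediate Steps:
V(G, M) - 214129 = 450/708 - 214129 = 450*(1/708) - 214129 = 75/118 - 214129 = -25267147/118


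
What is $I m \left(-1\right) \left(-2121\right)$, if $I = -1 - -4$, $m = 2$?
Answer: $12726$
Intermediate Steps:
$I = 3$ ($I = -1 + 4 = 3$)
$I m \left(-1\right) \left(-2121\right) = 3 \cdot 2 \left(-1\right) \left(-2121\right) = 6 \left(-1\right) \left(-2121\right) = \left(-6\right) \left(-2121\right) = 12726$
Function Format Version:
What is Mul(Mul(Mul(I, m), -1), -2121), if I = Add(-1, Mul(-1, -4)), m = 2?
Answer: 12726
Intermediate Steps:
I = 3 (I = Add(-1, 4) = 3)
Mul(Mul(Mul(I, m), -1), -2121) = Mul(Mul(Mul(3, 2), -1), -2121) = Mul(Mul(6, -1), -2121) = Mul(-6, -2121) = 12726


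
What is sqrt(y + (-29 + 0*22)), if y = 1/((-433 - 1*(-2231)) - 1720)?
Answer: I*sqrt(176358)/78 ≈ 5.384*I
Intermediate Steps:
y = 1/78 (y = 1/((-433 + 2231) - 1720) = 1/(1798 - 1720) = 1/78 ≈ 0.012821)
sqrt(y + (-29 + 0*22)) = sqrt(1/78 + (-29 + 0*22)) = sqrt(1/78 + (-29 + 0)) = sqrt(1/78 - 29) = sqrt(-2261/78) = I*sqrt(176358)/78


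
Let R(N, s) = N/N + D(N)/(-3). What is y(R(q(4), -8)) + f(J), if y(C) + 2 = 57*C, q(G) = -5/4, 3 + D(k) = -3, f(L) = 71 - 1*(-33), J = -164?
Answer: 273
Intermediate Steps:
f(L) = 104 (f(L) = 71 + 33 = 104)
D(k) = -6 (D(k) = -3 - 3 = -6)
q(G) = -5/4 (q(G) = -5*1/4 = -5/4)
R(N, s) = 3 (R(N, s) = N/N - 6/(-3) = 1 - 6*(-1/3) = 1 + 2 = 3)
y(C) = -2 + 57*C
y(R(q(4), -8)) + f(J) = (-2 + 57*3) + 104 = (-2 + 171) + 104 = 169 + 104 = 273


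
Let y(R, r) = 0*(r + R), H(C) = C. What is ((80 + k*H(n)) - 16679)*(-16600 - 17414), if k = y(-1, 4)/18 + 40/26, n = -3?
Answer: 7341819858/13 ≈ 5.6476e+8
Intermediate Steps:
y(R, r) = 0 (y(R, r) = 0*(R + r) = 0)
k = 20/13 (k = 0/18 + 40/26 = 0*(1/18) + 40*(1/26) = 0 + 20/13 = 20/13 ≈ 1.5385)
((80 + k*H(n)) - 16679)*(-16600 - 17414) = ((80 + (20/13)*(-3)) - 16679)*(-16600 - 17414) = ((80 - 60/13) - 16679)*(-34014) = (980/13 - 16679)*(-34014) = -215847/13*(-34014) = 7341819858/13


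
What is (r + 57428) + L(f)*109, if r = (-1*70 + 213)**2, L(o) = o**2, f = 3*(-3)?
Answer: 86706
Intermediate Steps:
f = -9
r = 20449 (r = (-70 + 213)**2 = 143**2 = 20449)
(r + 57428) + L(f)*109 = (20449 + 57428) + (-9)**2*109 = 77877 + 81*109 = 77877 + 8829 = 86706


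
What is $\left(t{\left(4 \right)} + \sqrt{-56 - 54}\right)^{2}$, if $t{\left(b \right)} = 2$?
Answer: $\left(2 + i \sqrt{110}\right)^{2} \approx -106.0 + 41.952 i$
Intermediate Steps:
$\left(t{\left(4 \right)} + \sqrt{-56 - 54}\right)^{2} = \left(2 + \sqrt{-56 - 54}\right)^{2} = \left(2 + \sqrt{-110}\right)^{2} = \left(2 + i \sqrt{110}\right)^{2}$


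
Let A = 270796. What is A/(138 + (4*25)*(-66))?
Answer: -135398/3231 ≈ -41.906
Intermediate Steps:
A/(138 + (4*25)*(-66)) = 270796/(138 + (4*25)*(-66)) = 270796/(138 + 100*(-66)) = 270796/(138 - 6600) = 270796/(-6462) = 270796*(-1/6462) = -135398/3231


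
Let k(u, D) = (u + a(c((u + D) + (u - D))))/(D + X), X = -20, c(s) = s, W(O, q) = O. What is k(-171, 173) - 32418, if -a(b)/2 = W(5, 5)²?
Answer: -291775/9 ≈ -32419.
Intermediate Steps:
a(b) = -50 (a(b) = -2*5² = -2*25 = -50)
k(u, D) = (-50 + u)/(-20 + D) (k(u, D) = (u - 50)/(D - 20) = (-50 + u)/(-20 + D))
k(-171, 173) - 32418 = (-50 - 171)/(-20 + 173) - 32418 = -221/153 - 32418 = (1/153)*(-221) - 32418 = -13/9 - 32418 = -291775/9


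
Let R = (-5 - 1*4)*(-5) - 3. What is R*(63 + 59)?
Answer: 5124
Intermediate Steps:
R = 42 (R = (-5 - 4)*(-5) - 3 = -9*(-5) - 3 = 45 - 3 = 42)
R*(63 + 59) = 42*(63 + 59) = 42*122 = 5124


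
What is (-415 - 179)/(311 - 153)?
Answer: -297/79 ≈ -3.7595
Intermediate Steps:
(-415 - 179)/(311 - 153) = -594/158 = -594*1/158 = -297/79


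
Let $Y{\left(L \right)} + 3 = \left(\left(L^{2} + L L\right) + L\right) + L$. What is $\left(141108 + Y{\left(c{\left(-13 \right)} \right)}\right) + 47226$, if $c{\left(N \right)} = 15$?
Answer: $188811$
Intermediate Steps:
$Y{\left(L \right)} = -3 + 2 L + 2 L^{2}$ ($Y{\left(L \right)} = -3 + \left(\left(\left(L^{2} + L L\right) + L\right) + L\right) = -3 + \left(\left(\left(L^{2} + L^{2}\right) + L\right) + L\right) = -3 + \left(\left(2 L^{2} + L\right) + L\right) = -3 + \left(\left(L + 2 L^{2}\right) + L\right) = -3 + \left(2 L + 2 L^{2}\right) = -3 + 2 L + 2 L^{2}$)
$\left(141108 + Y{\left(c{\left(-13 \right)} \right)}\right) + 47226 = \left(141108 + \left(-3 + 2 \cdot 15 + 2 \cdot 15^{2}\right)\right) + 47226 = \left(141108 + \left(-3 + 30 + 2 \cdot 225\right)\right) + 47226 = \left(141108 + \left(-3 + 30 + 450\right)\right) + 47226 = \left(141108 + 477\right) + 47226 = 141585 + 47226 = 188811$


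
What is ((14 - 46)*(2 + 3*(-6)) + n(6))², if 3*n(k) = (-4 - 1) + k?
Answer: 2362369/9 ≈ 2.6249e+5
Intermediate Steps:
n(k) = -5/3 + k/3 (n(k) = ((-4 - 1) + k)/3 = (-5 + k)/3 = -5/3 + k/3)
((14 - 46)*(2 + 3*(-6)) + n(6))² = ((14 - 46)*(2 + 3*(-6)) + (-5/3 + (⅓)*6))² = (-32*(2 - 18) + (-5/3 + 2))² = (-32*(-16) + ⅓)² = (512 + ⅓)² = (1537/3)² = 2362369/9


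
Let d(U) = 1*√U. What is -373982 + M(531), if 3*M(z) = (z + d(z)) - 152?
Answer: -1121567/3 + √59 ≈ -3.7385e+5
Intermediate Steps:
d(U) = √U
M(z) = -152/3 + z/3 + √z/3 (M(z) = ((z + √z) - 152)/3 = (-152 + z + √z)/3 = -152/3 + z/3 + √z/3)
-373982 + M(531) = -373982 + (-152/3 + (⅓)*531 + √531/3) = -373982 + (-152/3 + 177 + (3*√59)/3) = -373982 + (-152/3 + 177 + √59) = -373982 + (379/3 + √59) = -1121567/3 + √59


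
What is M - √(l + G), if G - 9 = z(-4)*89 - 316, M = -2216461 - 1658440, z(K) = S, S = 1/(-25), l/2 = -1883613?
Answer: -3874901 - I*√94188414/5 ≈ -3.8749e+6 - 1941.0*I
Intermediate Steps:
l = -3767226 (l = 2*(-1883613) = -3767226)
S = -1/25 ≈ -0.040000
z(K) = -1/25
M = -3874901
G = -7764/25 (G = 9 + (-1/25*89 - 316) = 9 + (-89/25 - 316) = 9 - 7989/25 = -7764/25 ≈ -310.56)
M - √(l + G) = -3874901 - √(-3767226 - 7764/25) = -3874901 - √(-94188414/25) = -3874901 - I*√94188414/5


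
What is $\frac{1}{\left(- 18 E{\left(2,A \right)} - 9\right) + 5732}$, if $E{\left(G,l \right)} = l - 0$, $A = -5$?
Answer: $\frac{1}{5813} \approx 0.00017203$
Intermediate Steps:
$E{\left(G,l \right)} = l$ ($E{\left(G,l \right)} = l + 0 = l$)
$\frac{1}{\left(- 18 E{\left(2,A \right)} - 9\right) + 5732} = \frac{1}{\left(\left(-18\right) \left(-5\right) - 9\right) + 5732} = \frac{1}{\left(90 - 9\right) + 5732} = \frac{1}{81 + 5732} = \frac{1}{5813}$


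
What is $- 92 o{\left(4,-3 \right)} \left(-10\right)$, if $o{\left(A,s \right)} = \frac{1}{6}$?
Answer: $\frac{460}{3} \approx 153.33$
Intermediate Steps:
$o{\left(A,s \right)} = \frac{1}{6}$
$- 92 o{\left(4,-3 \right)} \left(-10\right) = - 92 \cdot \frac{1}{6} \left(-10\right) = \left(-92\right) \left(- \frac{5}{3}\right) = \frac{460}{3}$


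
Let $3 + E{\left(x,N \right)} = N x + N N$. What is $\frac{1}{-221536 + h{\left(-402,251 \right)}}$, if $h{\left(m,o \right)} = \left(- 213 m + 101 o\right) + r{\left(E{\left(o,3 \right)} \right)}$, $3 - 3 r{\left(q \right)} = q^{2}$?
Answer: $- \frac{1}{302585} \approx -3.3049 \cdot 10^{-6}$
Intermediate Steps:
$E{\left(x,N \right)} = -3 + N^{2} + N x$ ($E{\left(x,N \right)} = -3 + \left(N x + N N\right) = -3 + \left(N x + N^{2}\right) = -3 + \left(N^{2} + N x\right) = -3 + N^{2} + N x$)
$r{\left(q \right)} = 1 - \frac{q^{2}}{3}$
$h{\left(m,o \right)} = 1 - 213 m + 101 o - \frac{\left(6 + 3 o\right)^{2}}{3}$ ($h{\left(m,o \right)} = \left(- 213 m + 101 o\right) - \left(-1 + \frac{\left(-3 + 3^{2} + 3 o\right)^{2}}{3}\right) = \left(- 213 m + 101 o\right) - \left(-1 + \frac{\left(-3 + 9 + 3 o\right)^{2}}{3}\right) = \left(- 213 m + 101 o\right) - \left(-1 + \frac{\left(6 + 3 o\right)^{2}}{3}\right) = 1 - 213 m + 101 o - \frac{\left(6 + 3 o\right)^{2}}{3}$)
$\frac{1}{-221536 + h{\left(-402,251 \right)}} = \frac{1}{-221536 - \left(-107954 + 189003\right)} = \frac{1}{-221536 + \left(-11 + 85626 - 189003 + 22339\right)} = \frac{1}{-221536 - 81049} = \frac{1}{-302585} = - \frac{1}{302585}$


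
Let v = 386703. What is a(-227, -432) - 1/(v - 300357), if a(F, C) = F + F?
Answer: -39201085/86346 ≈ -454.00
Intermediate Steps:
a(F, C) = 2*F
a(-227, -432) - 1/(v - 300357) = 2*(-227) - 1/(386703 - 300357) = -454 - 1/86346 = -39201085/86346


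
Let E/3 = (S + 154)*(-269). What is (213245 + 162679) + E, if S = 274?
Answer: 30528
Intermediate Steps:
E = -345396 (E = 3*((274 + 154)*(-269)) = 3*(428*(-269)) = 3*(-115132) = -345396)
(213245 + 162679) + E = (213245 + 162679) - 345396 = 375924 - 345396 = 30528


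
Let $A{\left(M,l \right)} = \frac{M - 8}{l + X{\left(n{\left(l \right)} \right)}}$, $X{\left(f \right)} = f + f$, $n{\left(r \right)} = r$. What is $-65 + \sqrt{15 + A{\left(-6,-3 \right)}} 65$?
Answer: $-65 + \frac{65 \sqrt{149}}{3} \approx 199.48$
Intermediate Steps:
$X{\left(f \right)} = 2 f$
$A{\left(M,l \right)} = \frac{-8 + M}{3 l}$ ($A{\left(M,l \right)} = \frac{M - 8}{l + 2 l} = \frac{-8 + M}{3 l}$)
$-65 + \sqrt{15 + A{\left(-6,-3 \right)}} 65 = -65 + \sqrt{15 + \frac{-8 - 6}{3 \left(-3\right)}} 65 = -65 + \sqrt{15 + \frac{1}{3} \left(- \frac{1}{3}\right) \left(-14\right)} 65 = -65 + \sqrt{15 + \frac{14}{9}} \cdot 65 = -65 + \sqrt{\frac{149}{9}} \cdot 65 = -65 + \frac{\sqrt{149}}{3} \cdot 65 = -65 + \frac{65 \sqrt{149}}{3}$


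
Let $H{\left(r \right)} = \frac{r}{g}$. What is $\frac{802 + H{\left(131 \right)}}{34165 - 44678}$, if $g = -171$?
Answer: $- \frac{137011}{1797723} \approx -0.076214$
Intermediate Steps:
$H{\left(r \right)} = - \frac{r}{171}$ ($H{\left(r \right)} = \frac{r}{-171} = r \left(- \frac{1}{171}\right) = - \frac{r}{171}$)
$\frac{802 + H{\left(131 \right)}}{34165 - 44678} = \frac{802 - \frac{131}{171}}{34165 - 44678} = \frac{802 - \frac{131}{171}}{-10513} = \frac{137011}{171} \left(- \frac{1}{10513}\right) = - \frac{137011}{1797723}$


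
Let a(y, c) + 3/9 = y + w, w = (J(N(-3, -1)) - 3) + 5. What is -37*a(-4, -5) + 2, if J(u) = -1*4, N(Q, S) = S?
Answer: 709/3 ≈ 236.33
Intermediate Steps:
J(u) = -4
w = -2 (w = (-4 - 3) + 5 = -7 + 5 = -2)
a(y, c) = -7/3 + y (a(y, c) = -1/3 + (y - 2) = -1/3 + (-2 + y) = -7/3 + y)
-37*a(-4, -5) + 2 = -37*(-7/3 - 4) + 2 = -37*(-19/3) + 2 = 703/3 + 2 = 709/3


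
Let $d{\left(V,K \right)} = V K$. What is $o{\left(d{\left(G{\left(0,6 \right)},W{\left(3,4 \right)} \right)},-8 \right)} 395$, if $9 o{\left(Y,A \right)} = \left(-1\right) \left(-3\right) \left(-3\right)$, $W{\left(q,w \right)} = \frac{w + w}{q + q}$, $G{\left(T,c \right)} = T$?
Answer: $-395$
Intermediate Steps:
$W{\left(q,w \right)} = \frac{w}{q}$ ($W{\left(q,w \right)} = \frac{2 w}{2 q} = 2 w \frac{1}{2 q} = \frac{w}{q}$)
$d{\left(V,K \right)} = K V$
$o{\left(Y,A \right)} = -1$ ($o{\left(Y,A \right)} = \frac{\left(-1\right) \left(-3\right) \left(-3\right)}{9} = \frac{3 \left(-3\right)}{9} = \frac{1}{9} \left(-9\right) = -1$)
$o{\left(d{\left(G{\left(0,6 \right)},W{\left(3,4 \right)} \right)},-8 \right)} 395 = \left(-1\right) 395 = -395$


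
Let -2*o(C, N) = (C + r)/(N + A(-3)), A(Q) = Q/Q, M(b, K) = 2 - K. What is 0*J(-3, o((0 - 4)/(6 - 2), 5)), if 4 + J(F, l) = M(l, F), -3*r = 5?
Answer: 0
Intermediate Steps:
r = -5/3 (r = -⅓*5 = -5/3 ≈ -1.6667)
A(Q) = 1
o(C, N) = -(-5/3 + C)/(2*(1 + N)) (o(C, N) = -(C - 5/3)/(2*(N + 1)) = -(-5/3 + C)/(2*(1 + N)))
J(F, l) = -2 - F (J(F, l) = -4 + (2 - F) = -2 - F)
0*J(-3, o((0 - 4)/(6 - 2), 5)) = 0*(-2 - 1*(-3)) = 0*(-2 + 3) = 0*1 = 0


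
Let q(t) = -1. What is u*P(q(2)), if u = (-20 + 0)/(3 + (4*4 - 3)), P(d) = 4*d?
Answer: 5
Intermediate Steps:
u = -5/4 (u = -20/(3 + (16 - 3)) = -20/(3 + 13) = -20/16 = -20*1/16 = -5/4 ≈ -1.2500)
u*P(q(2)) = -5*(-1) = -5/4*(-4) = 5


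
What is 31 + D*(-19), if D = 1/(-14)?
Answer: 453/14 ≈ 32.357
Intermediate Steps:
D = -1/14 ≈ -0.071429
31 + D*(-19) = 31 - 1/14*(-19) = 31 + 19/14 = 453/14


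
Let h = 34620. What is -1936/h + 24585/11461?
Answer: 207236051/99194955 ≈ 2.0892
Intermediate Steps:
-1936/h + 24585/11461 = -1936/34620 + 24585/11461 = -1936*1/34620 + 24585*(1/11461) = -484/8655 + 24585/11461 = 207236051/99194955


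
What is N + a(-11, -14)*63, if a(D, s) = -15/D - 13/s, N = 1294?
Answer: 31645/22 ≈ 1438.4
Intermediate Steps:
N + a(-11, -14)*63 = 1294 + (-15/(-11) - 13/(-14))*63 = 1294 + (-15*(-1/11) - 13*(-1/14))*63 = 1294 + (15/11 + 13/14)*63 = 1294 + (353/154)*63 = 1294 + 3177/22 = 31645/22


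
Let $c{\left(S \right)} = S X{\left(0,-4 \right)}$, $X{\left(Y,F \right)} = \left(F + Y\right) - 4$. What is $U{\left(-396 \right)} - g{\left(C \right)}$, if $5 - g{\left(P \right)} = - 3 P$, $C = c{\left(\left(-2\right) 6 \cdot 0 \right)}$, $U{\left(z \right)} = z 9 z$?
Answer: $1411339$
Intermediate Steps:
$X{\left(Y,F \right)} = -4 + F + Y$ ($X{\left(Y,F \right)} = \left(F + Y\right) - 4 = -4 + F + Y$)
$c{\left(S \right)} = - 8 S$ ($c{\left(S \right)} = S \left(-4 - 4 + 0\right) = S \left(-8\right) = - 8 S$)
$U{\left(z \right)} = 9 z^{2}$ ($U{\left(z \right)} = 9 z z = 9 z^{2}$)
$C = 0$ ($C = - 8 \left(-2\right) 6 \cdot 0 = - 8 \left(\left(-12\right) 0\right) = \left(-8\right) 0 = 0$)
$g{\left(P \right)} = 5 + 3 P$ ($g{\left(P \right)} = 5 - - 3 P = 5 + 3 P$)
$U{\left(-396 \right)} - g{\left(C \right)} = 9 \left(-396\right)^{2} - \left(5 + 3 \cdot 0\right) = 9 \cdot 156816 - \left(5 + 0\right) = 1411344 - 5 = 1411339$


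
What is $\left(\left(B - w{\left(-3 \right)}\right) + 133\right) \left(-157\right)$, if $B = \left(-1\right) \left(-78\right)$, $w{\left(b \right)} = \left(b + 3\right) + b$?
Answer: $-33598$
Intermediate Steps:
$w{\left(b \right)} = 3 + 2 b$ ($w{\left(b \right)} = \left(3 + b\right) + b = 3 + 2 b$)
$B = 78$
$\left(\left(B - w{\left(-3 \right)}\right) + 133\right) \left(-157\right) = \left(\left(78 - \left(3 + 2 \left(-3\right)\right)\right) + 133\right) \left(-157\right) = \left(\left(78 - \left(3 - 6\right)\right) + 133\right) \left(-157\right) = \left(\left(78 - -3\right) + 133\right) \left(-157\right) = \left(\left(78 + 3\right) + 133\right) \left(-157\right) = \left(81 + 133\right) \left(-157\right) = 214 \left(-157\right) = -33598$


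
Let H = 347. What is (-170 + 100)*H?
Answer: -24290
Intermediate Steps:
(-170 + 100)*H = (-170 + 100)*347 = -70*347 = -24290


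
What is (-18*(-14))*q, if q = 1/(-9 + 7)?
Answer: -126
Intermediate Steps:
q = -½ (q = 1/(-2) = -½ ≈ -0.50000)
(-18*(-14))*q = -18*(-14)*(-½) = 252*(-½) = -126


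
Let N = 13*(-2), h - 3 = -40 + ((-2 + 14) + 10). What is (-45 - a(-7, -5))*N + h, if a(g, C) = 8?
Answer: 1363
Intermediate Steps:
h = -15 (h = 3 + (-40 + ((-2 + 14) + 10)) = 3 + (-40 + (12 + 10)) = 3 + (-40 + 22) = 3 - 18 = -15)
N = -26
(-45 - a(-7, -5))*N + h = (-45 - 1*8)*(-26) - 15 = (-45 - 8)*(-26) - 15 = -53*(-26) - 15 = 1378 - 15 = 1363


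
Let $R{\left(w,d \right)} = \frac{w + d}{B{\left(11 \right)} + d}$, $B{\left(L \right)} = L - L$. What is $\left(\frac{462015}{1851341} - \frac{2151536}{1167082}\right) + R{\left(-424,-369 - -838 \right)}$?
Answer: $- \frac{108429583264556}{72382336358227} \approx -1.498$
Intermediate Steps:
$B{\left(L \right)} = 0$
$R{\left(w,d \right)} = \frac{d + w}{d}$ ($R{\left(w,d \right)} = \frac{w + d}{0 + d} = \frac{d + w}{d}$)
$\left(\frac{462015}{1851341} - \frac{2151536}{1167082}\right) + R{\left(-424,-369 - -838 \right)} = \left(\frac{462015}{1851341} - \frac{2151536}{1167082}\right) + \frac{\left(-369 - -838\right) - 424}{-369 - -838} = \left(462015 \cdot \frac{1}{1851341} - \frac{1075768}{583541}\right) + \frac{\left(-369 + 838\right) - 424}{-369 + 838} = \left(\frac{462015}{1851341} - \frac{1075768}{583541}\right) + \frac{469 - 424}{469} = - \frac{1722008709773}{1080333378481} + \frac{1}{469} \cdot 45 = - \frac{1722008709773}{1080333378481} + \frac{45}{469} = - \frac{108429583264556}{72382336358227}$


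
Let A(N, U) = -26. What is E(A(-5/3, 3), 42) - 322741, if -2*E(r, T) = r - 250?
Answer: -322603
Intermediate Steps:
E(r, T) = 125 - r/2 (E(r, T) = -(r - 250)/2 = -(-250 + r)/2 = 125 - r/2)
E(A(-5/3, 3), 42) - 322741 = (125 - ½*(-26)) - 322741 = (125 + 13) - 322741 = 138 - 322741 = -322603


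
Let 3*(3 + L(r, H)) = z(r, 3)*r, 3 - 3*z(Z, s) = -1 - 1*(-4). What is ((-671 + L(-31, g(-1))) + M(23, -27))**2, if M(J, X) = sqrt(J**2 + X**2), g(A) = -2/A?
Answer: (674 - sqrt(1258))**2 ≈ 4.0772e+5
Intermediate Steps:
z(Z, s) = 0 (z(Z, s) = 1 - (-1 - 1*(-4))/3 = 1 - (-1 + 4)/3 = 1 - 1/3*3 = 1 - 1 = 0)
L(r, H) = -3 (L(r, H) = -3 + (0*r)/3 = -3 + (1/3)*0 = -3 + 0 = -3)
((-671 + L(-31, g(-1))) + M(23, -27))**2 = ((-671 - 3) + sqrt(23**2 + (-27)**2))**2 = (-674 + sqrt(529 + 729))**2 = (-674 + sqrt(1258))**2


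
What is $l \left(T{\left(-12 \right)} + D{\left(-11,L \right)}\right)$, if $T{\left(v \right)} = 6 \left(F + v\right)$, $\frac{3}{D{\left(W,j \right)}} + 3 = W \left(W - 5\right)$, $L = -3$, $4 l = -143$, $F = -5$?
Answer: $\frac{2522949}{692} \approx 3645.9$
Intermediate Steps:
$l = - \frac{143}{4}$ ($l = \frac{1}{4} \left(-143\right) = - \frac{143}{4} \approx -35.75$)
$D{\left(W,j \right)} = \frac{3}{-3 + W \left(-5 + W\right)}$ ($D{\left(W,j \right)} = \frac{3}{-3 + W \left(W - 5\right)} = \frac{3}{-3 + W \left(-5 + W\right)}$)
$T{\left(v \right)} = -30 + 6 v$ ($T{\left(v \right)} = 6 \left(-5 + v\right) = -30 + 6 v$)
$l \left(T{\left(-12 \right)} + D{\left(-11,L \right)}\right) = - \frac{143 \left(\left(-30 + 6 \left(-12\right)\right) + \frac{3}{-3 + \left(-11\right)^{2} - -55}\right)}{4} = - \frac{143 \left(\left(-30 - 72\right) + \frac{3}{-3 + 121 + 55}\right)}{4} = - \frac{143 \left(-102 + \frac{3}{173}\right)}{4} = \left(- \frac{143}{4}\right) \left(- \frac{17643}{173}\right) = \frac{2522949}{692}$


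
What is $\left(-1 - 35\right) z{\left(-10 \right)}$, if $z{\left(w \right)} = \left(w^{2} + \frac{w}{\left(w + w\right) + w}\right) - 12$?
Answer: $-3180$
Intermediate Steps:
$z{\left(w \right)} = - \frac{35}{3} + w^{2}$ ($z{\left(w \right)} = \left(w^{2} + \frac{w}{2 w + w}\right) - 12 = \left(w^{2} + \frac{w}{3 w}\right) - 12 = \left(w^{2} + \frac{1}{3 w} w\right) - 12 = \left(w^{2} + \frac{1}{3}\right) - 12 = \left(\frac{1}{3} + w^{2}\right) - 12 = - \frac{35}{3} + w^{2}$)
$\left(-1 - 35\right) z{\left(-10 \right)} = \left(-1 - 35\right) \left(- \frac{35}{3} + \left(-10\right)^{2}\right) = - 36 \left(- \frac{35}{3} + 100\right) = \left(-36\right) \frac{265}{3} = -3180$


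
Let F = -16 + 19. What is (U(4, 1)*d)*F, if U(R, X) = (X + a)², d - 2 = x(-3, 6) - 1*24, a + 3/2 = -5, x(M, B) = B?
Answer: -1452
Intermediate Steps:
a = -13/2 (a = -3/2 - 5 = -13/2 ≈ -6.5000)
d = -16 (d = 2 + (6 - 1*24) = 2 + (6 - 24) = 2 - 18 = -16)
U(R, X) = (-13/2 + X)² (U(R, X) = (X - 13/2)² = (-13/2 + X)²)
F = 3
(U(4, 1)*d)*F = (((-13 + 2*1)²/4)*(-16))*3 = (((-13 + 2)²/4)*(-16))*3 = (((¼)*(-11)²)*(-16))*3 = (((¼)*121)*(-16))*3 = ((121/4)*(-16))*3 = -484*3 = -1452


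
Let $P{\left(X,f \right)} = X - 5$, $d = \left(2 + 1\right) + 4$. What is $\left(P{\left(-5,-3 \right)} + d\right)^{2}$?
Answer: $9$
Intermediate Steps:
$d = 7$ ($d = 3 + 4 = 7$)
$P{\left(X,f \right)} = -5 + X$
$\left(P{\left(-5,-3 \right)} + d\right)^{2} = \left(\left(-5 - 5\right) + 7\right)^{2} = \left(-10 + 7\right)^{2} = \left(-3\right)^{2} = 9$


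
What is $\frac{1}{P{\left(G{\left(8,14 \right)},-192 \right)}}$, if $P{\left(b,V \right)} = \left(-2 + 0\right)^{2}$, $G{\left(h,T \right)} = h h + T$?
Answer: $\frac{1}{4} \approx 0.25$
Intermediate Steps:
$G{\left(h,T \right)} = T + h^{2}$ ($G{\left(h,T \right)} = h^{2} + T = T + h^{2}$)
$P{\left(b,V \right)} = 4$ ($P{\left(b,V \right)} = \left(-2\right)^{2} = 4$)
$\frac{1}{P{\left(G{\left(8,14 \right)},-192 \right)}} = \frac{1}{4}$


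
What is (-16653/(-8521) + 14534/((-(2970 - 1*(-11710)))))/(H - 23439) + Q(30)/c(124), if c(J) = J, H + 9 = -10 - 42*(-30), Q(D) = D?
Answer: 10410791509597/43038999411320 ≈ 0.24189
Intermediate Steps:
H = 1241 (H = -9 + (-10 - 42*(-30)) = -9 + (-10 + 1260) = -9 + 1250 = 1241)
(-16653/(-8521) + 14534/((-(2970 - 1*(-11710)))))/(H - 23439) + Q(30)/c(124) = (-16653/(-8521) + 14534/((-(2970 - 1*(-11710)))))/(1241 - 23439) + 30/124 = (-16653*(-1/8521) + 14534/((-(2970 + 11710))))/(-22198) + 30*(1/124) = (16653/8521 + 14534/((-1*14680)))*(-1/22198) + 15/62 = (16653/8521 + 14534/(-14680))*(-1/22198) + 15/62 = (16653/8521 + 14534*(-1/14680))*(-1/22198) + 15/62 = (16653/8521 - 7267/7340)*(-1/22198) + 15/62 = (60310913/62544140)*(-1/22198) + 15/62 = -60310913/1388354819720 + 15/62 = 10410791509597/43038999411320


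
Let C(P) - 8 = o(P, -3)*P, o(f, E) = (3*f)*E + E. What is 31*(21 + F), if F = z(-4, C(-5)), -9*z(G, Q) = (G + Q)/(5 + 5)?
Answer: 32488/45 ≈ 721.96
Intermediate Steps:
o(f, E) = E + 3*E*f (o(f, E) = 3*E*f + E = E + 3*E*f)
C(P) = 8 + P*(-3 - 9*P) (C(P) = 8 + (-3*(1 + 3*P))*P = 8 + (-3 - 9*P)*P = 8 + P*(-3 - 9*P))
z(G, Q) = -G/90 - Q/90 (z(G, Q) = -(G + Q)/(9*(5 + 5)) = -(G + Q)/(9*10) = -(G/10 + Q/10)/9 = -G/90 - Q/90)
F = 103/45 (F = -1/90*(-4) - (8 - 9*(-5)² - 3*(-5))/90 = 2/45 - (8 - 9*25 + 15)/90 = 2/45 - (8 - 225 + 15)/90 = 2/45 - 1/90*(-202) = 2/45 + 101/45 = 103/45 ≈ 2.2889)
31*(21 + F) = 31*(21 + 103/45) = 31*(1048/45) = 32488/45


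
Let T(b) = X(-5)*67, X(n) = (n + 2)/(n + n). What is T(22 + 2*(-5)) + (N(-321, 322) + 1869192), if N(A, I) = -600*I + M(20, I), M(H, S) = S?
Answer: 16763341/10 ≈ 1.6763e+6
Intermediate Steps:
X(n) = (2 + n)/(2*n) (X(n) = (2 + n)/((2*n)) = (2 + n)*(1/(2*n)) = (2 + n)/(2*n))
N(A, I) = -599*I (N(A, I) = -600*I + I = -599*I)
T(b) = 201/10 (T(b) = ((½)*(2 - 5)/(-5))*67 = ((½)*(-⅕)*(-3))*67 = (3/10)*67 = 201/10)
T(22 + 2*(-5)) + (N(-321, 322) + 1869192) = 201/10 + (-599*322 + 1869192) = 201/10 + (-192878 + 1869192) = 201/10 + 1676314 = 16763341/10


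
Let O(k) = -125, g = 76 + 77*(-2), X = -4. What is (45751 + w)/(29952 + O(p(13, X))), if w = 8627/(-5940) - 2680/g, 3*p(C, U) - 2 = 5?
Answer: 3535433269/2303240940 ≈ 1.5350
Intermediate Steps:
g = -78 (g = 76 - 154 = -78)
p(C, U) = 7/3 (p(C, U) = ⅔ + (⅓)*5 = ⅔ + 5/3 = 7/3)
w = 2541049/77220 (w = 8627/(-5940) - 2680/(-78) = 8627*(-1/5940) - 2680*(-1/78) = -8627/5940 + 1340/39 = 2541049/77220 ≈ 32.907)
(45751 + w)/(29952 + O(p(13, X))) = (45751 + 2541049/77220)/(29952 - 125) = (3535433269/77220)/29827 = (3535433269/77220)*(1/29827) = 3535433269/2303240940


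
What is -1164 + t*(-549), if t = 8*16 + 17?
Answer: -80769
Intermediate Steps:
t = 145 (t = 128 + 17 = 145)
-1164 + t*(-549) = -1164 + 145*(-549) = -1164 - 79605 = -80769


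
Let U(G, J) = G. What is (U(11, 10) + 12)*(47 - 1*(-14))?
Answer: 1403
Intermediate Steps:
(U(11, 10) + 12)*(47 - 1*(-14)) = (11 + 12)*(47 - 1*(-14)) = 23*(47 + 14) = 23*61 = 1403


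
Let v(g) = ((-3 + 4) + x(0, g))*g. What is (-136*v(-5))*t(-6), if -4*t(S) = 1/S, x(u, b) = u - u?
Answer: 85/3 ≈ 28.333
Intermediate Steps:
x(u, b) = 0
v(g) = g (v(g) = ((-3 + 4) + 0)*g = (1 + 0)*g = 1*g = g)
t(S) = -1/(4*S)
(-136*v(-5))*t(-6) = (-136*(-5))*(-1/4/(-6)) = 680*(-1/4*(-1/6)) = 680*(1/24) = 85/3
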